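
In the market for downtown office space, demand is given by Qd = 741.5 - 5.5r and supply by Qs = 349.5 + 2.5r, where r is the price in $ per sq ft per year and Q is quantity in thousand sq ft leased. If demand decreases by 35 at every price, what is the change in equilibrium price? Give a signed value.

At equilibrium Qd = Qs, so 741.5 - 5.5r = 349.5 + 2.5r; collecting terms, 392 = 8r and r* = 49.
Then Q* = 741.5 - 5.5(49) = 472.
After the shift, demand is Qd = 706.5 - 5.5r.
The new intersection has 357 = 8r, i.e. r = 44.625, Q = 461.0625.
Δr = 44.625 - 49 = -4.375.

Δr = -4.375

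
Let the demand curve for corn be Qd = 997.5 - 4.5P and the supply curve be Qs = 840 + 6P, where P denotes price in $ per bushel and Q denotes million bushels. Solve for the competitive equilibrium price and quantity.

P* = 15, Q* = 930

The market clears where 997.5 - 4.5P = 840 + 6P. Rearranging, 10.5P = 157.5, hence P* = 15.
Then Q* = 997.5 - 4.5(15) = 930.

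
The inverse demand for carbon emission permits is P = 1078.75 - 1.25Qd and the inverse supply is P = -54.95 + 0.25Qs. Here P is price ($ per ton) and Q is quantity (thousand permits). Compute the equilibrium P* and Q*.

Rewriting in direct form: Qd = 863 - 0.8P and Qs = 219.8 + 4P.
Set Qd = Qs: 863 - 0.8P = 219.8 + 4P, so 643.2 = 4.8P and P* = 134.
Plugging P* into demand: Q* = 863 - 0.8(134) = 755.8.

P* = 134, Q* = 755.8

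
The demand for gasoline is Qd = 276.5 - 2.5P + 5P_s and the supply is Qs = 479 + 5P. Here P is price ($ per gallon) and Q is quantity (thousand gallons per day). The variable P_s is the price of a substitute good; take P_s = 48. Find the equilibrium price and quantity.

P* = 5, Q* = 504

With P_s = 48, demand is Qd = 516.5 - 2.5P.
The market clears where 516.5 - 2.5P = 479 + 5P. Rearranging, 7.5P = 37.5, hence P* = 5.
Then Q* = 516.5 - 2.5(5) = 504.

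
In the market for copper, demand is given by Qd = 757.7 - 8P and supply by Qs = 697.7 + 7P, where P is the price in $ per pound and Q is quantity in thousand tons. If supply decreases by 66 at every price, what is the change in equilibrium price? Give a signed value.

The market clears where 757.7 - 8P = 697.7 + 7P. Rearranging, 15P = 60, hence P* = 4.
Then Q* = 757.7 - 8(4) = 725.7.
After the shift, supply is Qs = 631.7 + 7P.
The new intersection has 126 = 15P, i.e. P = 8.4, Q = 690.5.
ΔP = 8.4 - 4 = 4.4.

ΔP = 4.4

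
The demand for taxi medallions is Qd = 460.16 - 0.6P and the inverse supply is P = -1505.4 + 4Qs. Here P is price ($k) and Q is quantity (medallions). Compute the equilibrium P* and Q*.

In direct form, Qs = 376.35 + 0.25P.
At equilibrium Qd = Qs, so 460.16 - 0.6P = 376.35 + 0.25P; collecting terms, 83.81 = 0.85P and P* = 98.6.
Plugging P* into demand: Q* = 460.16 - 0.6(98.6) = 401.

P* = 98.6, Q* = 401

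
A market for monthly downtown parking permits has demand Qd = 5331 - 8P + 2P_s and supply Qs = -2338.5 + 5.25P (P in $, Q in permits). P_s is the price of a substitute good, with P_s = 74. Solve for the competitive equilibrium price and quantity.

With P_s = 74, demand is Qd = 5479 - 8P.
Equating demand and supply, 5479 - 8P = -2338.5 + 5.25P gives 13.25P = 7817.5, so P* = 590.
Substitute back: Q* = 5479 - 8(590) = 759.

P* = 590, Q* = 759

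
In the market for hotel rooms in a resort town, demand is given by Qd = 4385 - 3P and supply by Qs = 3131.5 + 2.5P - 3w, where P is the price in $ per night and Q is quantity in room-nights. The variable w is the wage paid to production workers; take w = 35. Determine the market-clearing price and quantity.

P* = 247, Q* = 3644

With w = 35, supply is Qs = 3026.5 + 2.5P.
Set Qd = Qs: 4385 - 3P = 3026.5 + 2.5P, so 1358.5 = 5.5P and P* = 247.
From the demand curve, Q* = 4385 - 3(247) = 3644.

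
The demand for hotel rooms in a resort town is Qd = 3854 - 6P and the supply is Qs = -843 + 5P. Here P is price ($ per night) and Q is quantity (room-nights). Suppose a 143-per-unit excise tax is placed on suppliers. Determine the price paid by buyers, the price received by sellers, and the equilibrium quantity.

Suppliers keep P_s = P_b - 143 per unit, so supply in terms of the buyer price is Qs = -1558 + 5P_b.
Equate demand and the shifted supply: 3854 - 6P_b = -1558 + 5P_b, giving 11P_b = 5412, so P_b = 492.
So P_s = 349 and the quantity traded is Q = 3854 - 6(492) = 902.

P_b = 492, P_s = 349, Q = 902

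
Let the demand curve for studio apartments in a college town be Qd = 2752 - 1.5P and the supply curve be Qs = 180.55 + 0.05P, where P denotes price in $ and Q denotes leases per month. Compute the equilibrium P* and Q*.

Set Qd = Qs: 2752 - 1.5P = 180.55 + 0.05P, so 2571.45 = 1.55P and P* = 1659.
From the demand curve, Q* = 2752 - 1.5(1659) = 263.5.

P* = 1659, Q* = 263.5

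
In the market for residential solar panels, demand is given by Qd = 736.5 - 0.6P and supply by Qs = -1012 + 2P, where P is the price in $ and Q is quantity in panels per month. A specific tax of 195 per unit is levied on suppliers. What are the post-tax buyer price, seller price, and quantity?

P_b = 822.5, P_s = 627.5, Q = 243

The tax drives a wedge P_b - P_s = 195. Substituting P_s = P_b - 195 into supply: Qs = -1402 + 2P_b.
Market clearing requires 736.5 - 0.6P_b = -1402 + 2P_b; hence 2138.5 = 2.6P_b and P_b = 822.5.
Then P_s = 822.5 - 195 = 627.5 and Q = 736.5 - 0.6(822.5) = 243.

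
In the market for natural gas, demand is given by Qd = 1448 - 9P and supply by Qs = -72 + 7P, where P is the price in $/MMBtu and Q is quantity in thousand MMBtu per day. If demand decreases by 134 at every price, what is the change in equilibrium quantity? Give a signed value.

ΔQ = -58.625

Set Qd = Qs: 1448 - 9P = -72 + 7P, so 1520 = 16P and P* = 95.
Then Q* = 1448 - 9(95) = 593.
After the shift, demand is Qd = 1314 - 9P.
New equilibrium: 1386 = 16P, so P = 86.625 and Q = 534.375.
ΔQ = 534.375 - 593 = -58.625.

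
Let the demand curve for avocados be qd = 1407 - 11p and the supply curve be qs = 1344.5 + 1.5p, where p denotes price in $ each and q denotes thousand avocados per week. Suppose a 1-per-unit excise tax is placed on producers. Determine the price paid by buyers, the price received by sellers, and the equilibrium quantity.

p_b = 5.12, p_s = 4.12, q = 1350.68

The tax drives a wedge p_b - p_s = 1. Substituting p_s = p_b - 1 into supply: qs = 1343 + 1.5p_b.
Equate demand and the shifted supply: 1407 - 11p_b = 1343 + 1.5p_b, giving 12.5p_b = 64, so p_b = 5.12.
Then p_s = 5.12 - 1 = 4.12 and q = 1407 - 11(5.12) = 1350.68.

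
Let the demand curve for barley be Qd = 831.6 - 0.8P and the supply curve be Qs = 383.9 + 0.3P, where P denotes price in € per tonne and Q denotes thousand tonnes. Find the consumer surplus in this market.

Set Qd = Qs: 831.6 - 0.8P = 383.9 + 0.3P, so 447.7 = 1.1P and P* = 407.
Then Q* = 831.6 - 0.8(407) = 506.
Demand choke price (Qd = 0): P = 831.6/0.8 = 1039.5. Consumer surplus = ½ × (1039.5 - 407) × 506 = 160022.5.

Consumer surplus = 160022.5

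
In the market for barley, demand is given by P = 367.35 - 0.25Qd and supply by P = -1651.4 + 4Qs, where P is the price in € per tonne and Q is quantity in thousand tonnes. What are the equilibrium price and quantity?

P* = 248.6, Q* = 475

Rewriting in direct form: Qd = 1469.4 - 4P and Qs = 412.85 + 0.25P.
The market clears where 1469.4 - 4P = 412.85 + 0.25P. Rearranging, 4.25P = 1056.55, hence P* = 248.6.
From the demand curve, Q* = 1469.4 - 4(248.6) = 475.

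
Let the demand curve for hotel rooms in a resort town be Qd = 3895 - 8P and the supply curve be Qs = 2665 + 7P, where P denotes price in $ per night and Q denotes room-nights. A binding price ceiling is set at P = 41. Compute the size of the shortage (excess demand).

Shortage = 615

With P fixed at 41, quantity demanded is 3567 and quantity supplied is 2952.
Shortage = Qd - Qs = 3567 - 2952 = 615.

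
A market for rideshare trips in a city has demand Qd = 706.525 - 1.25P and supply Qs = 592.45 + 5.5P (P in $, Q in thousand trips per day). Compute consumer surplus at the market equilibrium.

Equating demand and supply, 706.525 - 1.25P = 592.45 + 5.5P gives 6.75P = 114.075, so P* = 16.9.
Plugging P* into demand: Q* = 706.525 - 1.25(16.9) = 685.4.
Demand choke price (Qd = 0): P = 706.525/1.25 = 565.22. Consumer surplus = ½ × (565.22 - 16.9) × 685.4 = 187909.264.

Consumer surplus = 187909.264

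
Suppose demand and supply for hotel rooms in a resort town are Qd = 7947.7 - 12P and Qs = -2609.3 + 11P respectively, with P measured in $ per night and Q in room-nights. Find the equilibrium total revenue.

Total revenue = 1119822.3

Set Qd = Qs: 7947.7 - 12P = -2609.3 + 11P, so 10557 = 23P and P* = 459.
Then Q* = 7947.7 - 12(459) = 2439.7.
Total revenue = P* × Q* = 459 × 2439.7 = 1119822.3.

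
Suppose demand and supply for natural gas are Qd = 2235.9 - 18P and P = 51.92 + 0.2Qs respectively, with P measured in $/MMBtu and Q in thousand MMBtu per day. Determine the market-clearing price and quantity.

P* = 108.5, Q* = 282.9

Inverting to quantity form: Qs = -259.6 + 5P.
Set Qd = Qs: 2235.9 - 18P = -259.6 + 5P, so 2495.5 = 23P and P* = 108.5.
Substitute back: Q* = 2235.9 - 18(108.5) = 282.9.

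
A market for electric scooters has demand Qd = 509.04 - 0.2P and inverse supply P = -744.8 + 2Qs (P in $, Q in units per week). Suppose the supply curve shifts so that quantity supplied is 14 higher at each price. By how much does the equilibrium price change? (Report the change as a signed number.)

ΔP = -20

Rewriting in direct form: Qs = 372.4 + 0.5P.
Equating demand and supply, 509.04 - 0.2P = 372.4 + 0.5P gives 0.7P = 136.64, so P* = 195.2.
Plugging P* into demand: Q* = 509.04 - 0.2(195.2) = 470.
After the shift, supply is Qs = 386.4 + 0.5P.
The new intersection has 122.64 = 0.7P, i.e. P = 175.2, Q = 474.
ΔP = 175.2 - 195.2 = -20.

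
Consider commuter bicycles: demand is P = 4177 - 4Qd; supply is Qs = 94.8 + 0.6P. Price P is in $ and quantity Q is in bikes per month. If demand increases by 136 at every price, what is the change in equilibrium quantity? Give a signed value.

Solving each curve for Q: Qd = 1044.25 - 0.25P.
Equating demand and supply, 1044.25 - 0.25P = 94.8 + 0.6P gives 0.85P = 949.45, so P* = 1117.
From the demand curve, Q* = 1044.25 - 0.25(1117) = 765.
After the shift, demand is Qd = 1180.25 - 0.25P.
Re-solving, 0.85P = 1085.45 gives P = 1277 and Q = 861.
ΔQ = 861 - 765 = 96.

ΔQ = 96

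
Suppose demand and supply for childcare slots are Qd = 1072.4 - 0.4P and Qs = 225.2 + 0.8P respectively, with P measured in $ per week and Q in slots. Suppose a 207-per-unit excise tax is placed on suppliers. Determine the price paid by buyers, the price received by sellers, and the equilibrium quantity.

The tax drives a wedge P_b - P_s = 207. Substituting P_s = P_b - 207 into supply: Qs = 59.6 + 0.8P_b.
Equate demand and the shifted supply: 1072.4 - 0.4P_b = 59.6 + 0.8P_b, giving 1.2P_b = 1012.8, so P_b = 844.
So P_s = 637 and the quantity traded is Q = 1072.4 - 0.4(844) = 734.8.

P_b = 844, P_s = 637, Q = 734.8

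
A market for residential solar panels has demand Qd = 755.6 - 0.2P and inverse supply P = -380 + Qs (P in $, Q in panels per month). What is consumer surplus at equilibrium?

Consumer surplus = 1200622.5

Solving each curve for Q: Qs = 380 + P.
Equating demand and supply, 755.6 - 0.2P = 380 + P gives 1.2P = 375.6, so P* = 313.
Substitute back: Q* = 755.6 - 0.2(313) = 693.
Demand choke price (Qd = 0): P = 755.6/0.2 = 3778. Consumer surplus = ½ × (3778 - 313) × 693 = 1200622.5.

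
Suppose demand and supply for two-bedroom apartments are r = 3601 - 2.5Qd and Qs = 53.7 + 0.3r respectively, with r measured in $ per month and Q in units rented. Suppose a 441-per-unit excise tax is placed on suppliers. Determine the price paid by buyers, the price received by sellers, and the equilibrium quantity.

r_b = 2170, r_s = 1729, Q = 572.4

Inverting to quantity form: Qd = 1440.4 - 0.4r.
With a tax of 441 on suppliers, they supply based on the net price r_s = r_b - 441, so Qs = -78.6 + 0.3r_b.
Market clearing requires 1440.4 - 0.4r_b = -78.6 + 0.3r_b; hence 1519 = 0.7r_b and r_b = 2170.
Then r_s = 2170 - 441 = 1729 and Q = 1440.4 - 0.4(2170) = 572.4.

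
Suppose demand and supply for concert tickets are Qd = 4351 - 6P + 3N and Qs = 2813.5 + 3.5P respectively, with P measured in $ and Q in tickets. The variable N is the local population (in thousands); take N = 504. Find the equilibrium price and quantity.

With N = 504, demand is Qd = 5863 - 6P.
Set Qd = Qs: 5863 - 6P = 2813.5 + 3.5P, so 3049.5 = 9.5P and P* = 321.
Then Q* = 5863 - 6(321) = 3937.

P* = 321, Q* = 3937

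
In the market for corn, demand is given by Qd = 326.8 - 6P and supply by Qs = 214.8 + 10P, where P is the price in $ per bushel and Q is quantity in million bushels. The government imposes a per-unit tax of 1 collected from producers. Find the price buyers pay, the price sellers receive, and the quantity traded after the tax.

With a tax of 1 on producers, they supply based on the net price P_s = P_b - 1, so Qs = 204.8 + 10P_b.
Set Qd = Qs: 326.8 - 6P_b = 204.8 + 10P_b, so 122 = 16P_b and P_b = 7.625.
So P_s = 6.625 and the quantity traded is Q = 326.8 - 6(7.625) = 281.05.

P_b = 7.625, P_s = 6.625, Q = 281.05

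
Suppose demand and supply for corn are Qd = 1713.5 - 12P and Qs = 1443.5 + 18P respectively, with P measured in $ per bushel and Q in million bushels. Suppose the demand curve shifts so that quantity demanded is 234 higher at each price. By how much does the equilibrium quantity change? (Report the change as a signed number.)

At equilibrium Qd = Qs, so 1713.5 - 12P = 1443.5 + 18P; collecting terms, 270 = 30P and P* = 9.
From the demand curve, Q* = 1713.5 - 12(9) = 1605.5.
After the shift, demand is Qd = 1947.5 - 12P.
The new intersection has 504 = 30P, i.e. P = 16.8, Q = 1745.9.
ΔQ = 1745.9 - 1605.5 = 140.4.

ΔQ = 140.4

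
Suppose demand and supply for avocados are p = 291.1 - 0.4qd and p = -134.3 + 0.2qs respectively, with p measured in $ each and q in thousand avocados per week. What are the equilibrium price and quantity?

p* = 7.5, q* = 709

Solving each curve for q: qd = 727.75 - 2.5p and qs = 671.5 + 5p.
The market clears where 727.75 - 2.5p = 671.5 + 5p. Rearranging, 7.5p = 56.25, hence p* = 7.5.
Plugging p* into demand: q* = 727.75 - 2.5(7.5) = 709.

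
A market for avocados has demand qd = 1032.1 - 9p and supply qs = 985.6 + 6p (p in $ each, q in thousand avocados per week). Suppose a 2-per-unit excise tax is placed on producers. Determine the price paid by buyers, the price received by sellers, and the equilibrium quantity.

p_b = 3.9, p_s = 1.9, q = 997

Producers keep p_s = p_b - 2 per unit, so supply in terms of the buyer price is qs = 973.6 + 6p_b.
Market clearing requires 1032.1 - 9p_b = 973.6 + 6p_b; hence 58.5 = 15p_b and p_b = 3.9.
So p_s = 1.9 and the quantity traded is q = 1032.1 - 9(3.9) = 997.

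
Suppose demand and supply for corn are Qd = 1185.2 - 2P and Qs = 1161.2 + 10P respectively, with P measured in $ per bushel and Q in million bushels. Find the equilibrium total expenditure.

Total expenditure = 2362.4

The market clears where 1185.2 - 2P = 1161.2 + 10P. Rearranging, 12P = 24, hence P* = 2.
From the demand curve, Q* = 1185.2 - 2(2) = 1181.2.
Total expenditure = P* × Q* = 2 × 1181.2 = 2362.4.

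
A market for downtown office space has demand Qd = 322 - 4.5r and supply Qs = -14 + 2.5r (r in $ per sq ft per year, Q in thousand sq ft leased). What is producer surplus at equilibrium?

Producer surplus = 2247.2

At equilibrium Qd = Qs, so 322 - 4.5r = -14 + 2.5r; collecting terms, 336 = 7r and r* = 48.
Substitute back: Q* = 322 - 4.5(48) = 106.
Supply choke price (Qs = 0): r = 5.6. Producer surplus = ½ × (48 - 5.6) × 106 = 2247.2.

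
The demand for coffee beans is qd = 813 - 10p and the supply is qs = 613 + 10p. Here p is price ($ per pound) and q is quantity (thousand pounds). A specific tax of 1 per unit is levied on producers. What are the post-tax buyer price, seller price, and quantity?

Producers keep p_s = p_b - 1 per unit, so supply in terms of the buyer price is qs = 603 + 10p_b.
Set qd = qs: 813 - 10p_b = 603 + 10p_b, so 210 = 20p_b and p_b = 10.5.
So p_s = 9.5 and the quantity traded is q = 813 - 10(10.5) = 708.

p_b = 10.5, p_s = 9.5, q = 708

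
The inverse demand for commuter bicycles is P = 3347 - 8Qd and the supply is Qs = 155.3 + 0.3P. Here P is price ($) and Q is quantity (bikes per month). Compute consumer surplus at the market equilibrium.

Consumer surplus = 465124

Solving each curve for Q: Qd = 418.375 - 0.125P.
Equating demand and supply, 418.375 - 0.125P = 155.3 + 0.3P gives 0.425P = 263.075, so P* = 619.
Then Q* = 418.375 - 0.125(619) = 341.
Demand choke price (Qd = 0): P = 418.375/0.125 = 3347. Consumer surplus = ½ × (3347 - 619) × 341 = 465124.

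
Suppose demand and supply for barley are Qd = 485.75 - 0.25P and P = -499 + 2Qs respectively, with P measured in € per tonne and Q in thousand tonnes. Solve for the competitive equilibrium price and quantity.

Solving each curve for Q: Qs = 249.5 + 0.5P.
Equating demand and supply, 485.75 - 0.25P = 249.5 + 0.5P gives 0.75P = 236.25, so P* = 315.
From the demand curve, Q* = 485.75 - 0.25(315) = 407.

P* = 315, Q* = 407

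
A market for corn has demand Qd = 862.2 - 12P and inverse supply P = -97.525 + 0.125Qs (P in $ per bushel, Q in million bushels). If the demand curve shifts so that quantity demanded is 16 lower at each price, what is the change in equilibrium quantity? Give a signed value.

Solving each curve for Q: Qs = 780.2 + 8P.
The market clears where 862.2 - 12P = 780.2 + 8P. Rearranging, 20P = 82, hence P* = 4.1.
From the demand curve, Q* = 862.2 - 12(4.1) = 813.
After the shift, demand is Qd = 846.2 - 12P.
Re-solving, 20P = 66 gives P = 3.3 and Q = 806.6.
ΔQ = 806.6 - 813 = -6.4.

ΔQ = -6.4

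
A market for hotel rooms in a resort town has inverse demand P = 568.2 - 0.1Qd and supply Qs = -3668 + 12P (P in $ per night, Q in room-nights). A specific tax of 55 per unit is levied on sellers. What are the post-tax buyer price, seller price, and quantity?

Solving each curve for Q: Qd = 5682 - 10P.
With a tax of 55 on sellers, they supply based on the net price P_s = P_b - 55, so Qs = -4328 + 12P_b.
Set Qd = Qs: 5682 - 10P_b = -4328 + 12P_b, so 10010 = 22P_b and P_b = 455.
Then P_s = 455 - 55 = 400 and Q = 5682 - 10(455) = 1132.

P_b = 455, P_s = 400, Q = 1132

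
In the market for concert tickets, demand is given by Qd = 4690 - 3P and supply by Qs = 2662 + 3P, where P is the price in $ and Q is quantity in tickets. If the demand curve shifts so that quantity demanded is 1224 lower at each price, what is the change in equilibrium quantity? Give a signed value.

ΔQ = -612

Set Qd = Qs: 4690 - 3P = 2662 + 3P, so 2028 = 6P and P* = 338.
From the demand curve, Q* = 4690 - 3(338) = 3676.
After the shift, demand is Qd = 3466 - 3P.
The new intersection has 804 = 6P, i.e. P = 134, Q = 3064.
ΔQ = 3064 - 3676 = -612.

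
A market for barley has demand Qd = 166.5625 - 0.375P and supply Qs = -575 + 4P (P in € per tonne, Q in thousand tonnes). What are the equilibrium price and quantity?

At equilibrium Qd = Qs, so 166.5625 - 0.375P = -575 + 4P; collecting terms, 741.5625 = 4.375P and P* = 169.5.
Then Q* = 166.5625 - 0.375(169.5) = 103.

P* = 169.5, Q* = 103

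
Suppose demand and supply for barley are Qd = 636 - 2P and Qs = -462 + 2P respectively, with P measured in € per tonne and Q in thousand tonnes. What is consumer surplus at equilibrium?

Consumer surplus = 1892.25

Set Qd = Qs: 636 - 2P = -462 + 2P, so 1098 = 4P and P* = 274.5.
Substitute back: Q* = 636 - 2(274.5) = 87.
Demand choke price (Qd = 0): P = 636/2 = 318. Consumer surplus = ½ × (318 - 274.5) × 87 = 1892.25.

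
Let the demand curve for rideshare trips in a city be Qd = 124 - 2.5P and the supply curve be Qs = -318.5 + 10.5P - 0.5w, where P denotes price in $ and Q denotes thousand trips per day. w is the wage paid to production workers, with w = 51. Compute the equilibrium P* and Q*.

P* = 36, Q* = 34

With w = 51, supply is Qs = -344 + 10.5P.
Set Qd = Qs: 124 - 2.5P = -344 + 10.5P, so 468 = 13P and P* = 36.
Substitute back: Q* = 124 - 2.5(36) = 34.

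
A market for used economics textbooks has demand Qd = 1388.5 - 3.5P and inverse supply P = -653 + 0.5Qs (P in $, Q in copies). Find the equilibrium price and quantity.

Solving each curve for Q: Qs = 1306 + 2P.
Set Qd = Qs: 1388.5 - 3.5P = 1306 + 2P, so 82.5 = 5.5P and P* = 15.
Then Q* = 1388.5 - 3.5(15) = 1336.

P* = 15, Q* = 1336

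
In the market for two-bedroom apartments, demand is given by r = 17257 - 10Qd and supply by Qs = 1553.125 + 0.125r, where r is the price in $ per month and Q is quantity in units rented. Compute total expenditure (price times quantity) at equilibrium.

Inverting to quantity form: Qd = 1725.7 - 0.1r.
The market clears where 1725.7 - 0.1r = 1553.125 + 0.125r. Rearranging, 0.225r = 172.575, hence r* = 767.
Then Q* = 1725.7 - 0.1(767) = 1649.
Total expenditure = r* × Q* = 767 × 1649 = 1264783.

Total expenditure = 1264783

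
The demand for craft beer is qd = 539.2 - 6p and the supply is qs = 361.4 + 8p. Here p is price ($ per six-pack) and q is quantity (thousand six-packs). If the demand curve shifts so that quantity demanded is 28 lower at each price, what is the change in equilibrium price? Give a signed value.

At equilibrium qd = qs, so 539.2 - 6p = 361.4 + 8p; collecting terms, 177.8 = 14p and p* = 12.7.
Substitute back: q* = 539.2 - 6(12.7) = 463.
After the shift, demand is qd = 511.2 - 6p.
Re-solving, 14p = 149.8 gives p = 10.7 and q = 447.
Δp = 10.7 - 12.7 = -2.

Δp = -2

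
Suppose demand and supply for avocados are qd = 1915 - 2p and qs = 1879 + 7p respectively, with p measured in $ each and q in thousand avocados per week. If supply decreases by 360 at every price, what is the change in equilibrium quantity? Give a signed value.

Δq = -80

Set qd = qs: 1915 - 2p = 1879 + 7p, so 36 = 9p and p* = 4.
Then q* = 1915 - 2(4) = 1907.
After the shift, supply is qs = 1519 + 7p.
The new intersection has 396 = 9p, i.e. p = 44, q = 1827.
Δq = 1827 - 1907 = -80.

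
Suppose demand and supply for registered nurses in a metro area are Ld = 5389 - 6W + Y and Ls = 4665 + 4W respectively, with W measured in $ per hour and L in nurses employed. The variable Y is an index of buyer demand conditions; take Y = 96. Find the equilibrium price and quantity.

W* = 82, L* = 4993

With Y = 96, demand is Ld = 5485 - 6W.
Set Ld = Ls: 5485 - 6W = 4665 + 4W, so 820 = 10W and W* = 82.
Plugging W* into demand: L* = 5485 - 6(82) = 4993.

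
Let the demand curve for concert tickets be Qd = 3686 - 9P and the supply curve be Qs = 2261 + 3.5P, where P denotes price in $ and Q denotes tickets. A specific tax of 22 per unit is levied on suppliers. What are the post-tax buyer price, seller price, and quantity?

P_b = 120.16, P_s = 98.16, Q = 2604.56

With a tax of 22 on suppliers, they supply based on the net price P_s = P_b - 22, so Qs = 2184 + 3.5P_b.
Market clearing requires 3686 - 9P_b = 2184 + 3.5P_b; hence 1502 = 12.5P_b and P_b = 120.16.
Then P_s = 120.16 - 22 = 98.16 and Q = 3686 - 9(120.16) = 2604.56.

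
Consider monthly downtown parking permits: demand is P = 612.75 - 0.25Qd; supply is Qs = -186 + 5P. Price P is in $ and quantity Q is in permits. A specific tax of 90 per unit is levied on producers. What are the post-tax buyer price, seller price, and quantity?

Solving each curve for Q: Qd = 2451 - 4P.
Producers keep P_s = P_b - 90 per unit, so supply in terms of the buyer price is Qs = -636 + 5P_b.
Market clearing requires 2451 - 4P_b = -636 + 5P_b; hence 3087 = 9P_b and P_b = 343.
So P_s = 253 and the quantity traded is Q = 2451 - 4(343) = 1079.

P_b = 343, P_s = 253, Q = 1079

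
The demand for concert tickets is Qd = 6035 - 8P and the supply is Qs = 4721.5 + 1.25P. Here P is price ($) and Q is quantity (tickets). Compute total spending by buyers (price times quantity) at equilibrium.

The market clears where 6035 - 8P = 4721.5 + 1.25P. Rearranging, 9.25P = 1313.5, hence P* = 142.
Plugging P* into demand: Q* = 6035 - 8(142) = 4899.
Total spending by buyers = P* × Q* = 142 × 4899 = 695658.

Total spending by buyers = 695658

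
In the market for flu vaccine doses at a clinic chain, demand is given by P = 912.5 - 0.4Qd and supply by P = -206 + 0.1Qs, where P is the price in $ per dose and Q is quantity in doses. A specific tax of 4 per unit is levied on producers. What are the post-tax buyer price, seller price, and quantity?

P_b = 20.9, P_s = 16.9, Q = 2229

Inverting to quantity form: Qd = 2281.25 - 2.5P and Qs = 2060 + 10P.
The tax drives a wedge P_b - P_s = 4. Substituting P_s = P_b - 4 into supply: Qs = 2020 + 10P_b.
Equate demand and the shifted supply: 2281.25 - 2.5P_b = 2020 + 10P_b, giving 12.5P_b = 261.25, so P_b = 20.9.
Then P_s = 20.9 - 4 = 16.9 and Q = 2281.25 - 2.5(20.9) = 2229.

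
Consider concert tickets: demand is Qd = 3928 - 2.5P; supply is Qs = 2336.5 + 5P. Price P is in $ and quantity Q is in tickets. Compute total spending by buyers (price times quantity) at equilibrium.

Total spending by buyers = 720949.5

Equating demand and supply, 3928 - 2.5P = 2336.5 + 5P gives 7.5P = 1591.5, so P* = 212.2.
From the demand curve, Q* = 3928 - 2.5(212.2) = 3397.5.
Total spending by buyers = P* × Q* = 212.2 × 3397.5 = 720949.5.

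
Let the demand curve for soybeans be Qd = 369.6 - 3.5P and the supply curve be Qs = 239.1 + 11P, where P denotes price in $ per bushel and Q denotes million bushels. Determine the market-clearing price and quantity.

The market clears where 369.6 - 3.5P = 239.1 + 11P. Rearranging, 14.5P = 130.5, hence P* = 9.
From the demand curve, Q* = 369.6 - 3.5(9) = 338.1.

P* = 9, Q* = 338.1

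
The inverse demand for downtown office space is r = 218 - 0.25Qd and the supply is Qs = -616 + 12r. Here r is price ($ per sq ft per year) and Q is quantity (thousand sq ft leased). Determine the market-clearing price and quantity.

Inverting to quantity form: Qd = 872 - 4r.
At equilibrium Qd = Qs, so 872 - 4r = -616 + 12r; collecting terms, 1488 = 16r and r* = 93.
Substitute back: Q* = 872 - 4(93) = 500.

r* = 93, Q* = 500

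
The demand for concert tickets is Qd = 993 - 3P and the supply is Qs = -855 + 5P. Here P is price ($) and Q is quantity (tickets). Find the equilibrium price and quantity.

P* = 231, Q* = 300

The market clears where 993 - 3P = -855 + 5P. Rearranging, 8P = 1848, hence P* = 231.
Then Q* = 993 - 3(231) = 300.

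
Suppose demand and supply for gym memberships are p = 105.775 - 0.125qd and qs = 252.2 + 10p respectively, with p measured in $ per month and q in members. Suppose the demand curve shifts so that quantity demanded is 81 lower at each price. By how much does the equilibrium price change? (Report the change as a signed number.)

Δp = -4.5

Solving each curve for q: qd = 846.2 - 8p.
At equilibrium qd = qs, so 846.2 - 8p = 252.2 + 10p; collecting terms, 594 = 18p and p* = 33.
From the demand curve, q* = 846.2 - 8(33) = 582.2.
After the shift, demand is qd = 765.2 - 8p.
The new intersection has 513 = 18p, i.e. p = 28.5, q = 537.2.
Δp = 28.5 - 33 = -4.5.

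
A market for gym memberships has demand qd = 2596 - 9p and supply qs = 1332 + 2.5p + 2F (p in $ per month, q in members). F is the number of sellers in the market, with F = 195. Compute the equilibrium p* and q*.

With F = 195, supply is qs = 1722 + 2.5p.
At equilibrium qd = qs, so 2596 - 9p = 1722 + 2.5p; collecting terms, 874 = 11.5p and p* = 76.
Plugging p* into demand: q* = 2596 - 9(76) = 1912.

p* = 76, q* = 1912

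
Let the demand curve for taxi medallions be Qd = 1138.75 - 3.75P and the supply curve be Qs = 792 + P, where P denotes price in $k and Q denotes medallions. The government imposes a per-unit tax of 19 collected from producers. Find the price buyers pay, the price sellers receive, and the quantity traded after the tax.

Producers keep P_s = P_b - 19 per unit, so supply in terms of the buyer price is Qs = 773 + P_b.
Market clearing requires 1138.75 - 3.75P_b = 773 + P_b; hence 365.75 = 4.75P_b and P_b = 77.
So P_s = 58 and the quantity traded is Q = 1138.75 - 3.75(77) = 850.

P_b = 77, P_s = 58, Q = 850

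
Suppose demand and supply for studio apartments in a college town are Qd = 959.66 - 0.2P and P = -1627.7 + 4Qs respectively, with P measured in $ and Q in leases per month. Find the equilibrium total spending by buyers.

Total spending by buyers = 877006.2

In direct form, Qs = 406.925 + 0.25P.
At equilibrium Qd = Qs, so 959.66 - 0.2P = 406.925 + 0.25P; collecting terms, 552.735 = 0.45P and P* = 1228.3.
Then Q* = 959.66 - 0.2(1228.3) = 714.
Total spending by buyers = P* × Q* = 1228.3 × 714 = 877006.2.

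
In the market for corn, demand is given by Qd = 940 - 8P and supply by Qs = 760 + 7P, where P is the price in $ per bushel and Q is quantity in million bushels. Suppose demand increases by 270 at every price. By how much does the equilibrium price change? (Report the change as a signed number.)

At equilibrium Qd = Qs, so 940 - 8P = 760 + 7P; collecting terms, 180 = 15P and P* = 12.
From the demand curve, Q* = 940 - 8(12) = 844.
After the shift, demand is Qd = 1210 - 8P.
New equilibrium: 450 = 15P, so P = 30 and Q = 970.
ΔP = 30 - 12 = 18.

ΔP = 18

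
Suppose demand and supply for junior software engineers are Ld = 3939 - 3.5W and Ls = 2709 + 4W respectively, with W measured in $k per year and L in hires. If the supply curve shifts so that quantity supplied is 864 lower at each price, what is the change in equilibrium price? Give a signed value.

Set Ld = Ls: 3939 - 3.5W = 2709 + 4W, so 1230 = 7.5W and W* = 164.
Then L* = 3939 - 3.5(164) = 3365.
After the shift, supply is Ls = 1845 + 4W.
New equilibrium: 2094 = 7.5W, so W = 279.2 and L = 2961.8.
ΔW = 279.2 - 164 = 115.2.

ΔW = 115.2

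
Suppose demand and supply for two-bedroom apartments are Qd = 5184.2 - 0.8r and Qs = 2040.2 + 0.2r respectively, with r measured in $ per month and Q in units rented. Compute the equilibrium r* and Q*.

r* = 3144, Q* = 2669

At equilibrium Qd = Qs, so 5184.2 - 0.8r = 2040.2 + 0.2r; collecting terms, 3144 = r and r* = 3144.
Substitute back: Q* = 5184.2 - 0.8(3144) = 2669.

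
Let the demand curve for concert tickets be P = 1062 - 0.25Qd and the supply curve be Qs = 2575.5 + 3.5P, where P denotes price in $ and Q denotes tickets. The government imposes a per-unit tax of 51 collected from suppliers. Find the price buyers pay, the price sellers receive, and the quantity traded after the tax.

P_b = 246.8, P_s = 195.8, Q = 3260.8

Solving each curve for Q: Qd = 4248 - 4P.
With a tax of 51 on suppliers, they supply based on the net price P_s = P_b - 51, so Qs = 2397 + 3.5P_b.
Market clearing requires 4248 - 4P_b = 2397 + 3.5P_b; hence 1851 = 7.5P_b and P_b = 246.8.
So P_s = 195.8 and the quantity traded is Q = 4248 - 4(246.8) = 3260.8.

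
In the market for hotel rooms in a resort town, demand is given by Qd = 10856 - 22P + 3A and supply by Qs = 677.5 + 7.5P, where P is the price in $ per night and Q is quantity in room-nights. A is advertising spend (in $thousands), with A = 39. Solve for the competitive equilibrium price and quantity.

With A = 39, demand is Qd = 10973 - 22P.
Set Qd = Qs: 10973 - 22P = 677.5 + 7.5P, so 10295.5 = 29.5P and P* = 349.
Then Q* = 10973 - 22(349) = 3295.

P* = 349, Q* = 3295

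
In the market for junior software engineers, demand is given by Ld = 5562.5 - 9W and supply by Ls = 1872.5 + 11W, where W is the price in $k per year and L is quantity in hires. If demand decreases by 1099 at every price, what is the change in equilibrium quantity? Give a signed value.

ΔL = -604.45

Set Ld = Ls: 5562.5 - 9W = 1872.5 + 11W, so 3690 = 20W and W* = 184.5.
Plugging W* into demand: L* = 5562.5 - 9(184.5) = 3902.
After the shift, demand is Ld = 4463.5 - 9W.
New equilibrium: 2591 = 20W, so W = 129.55 and L = 3297.55.
ΔL = 3297.55 - 3902 = -604.45.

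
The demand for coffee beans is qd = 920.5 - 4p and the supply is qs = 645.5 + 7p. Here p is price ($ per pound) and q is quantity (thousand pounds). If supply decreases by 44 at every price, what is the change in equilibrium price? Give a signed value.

Δp = 4

Equating demand and supply, 920.5 - 4p = 645.5 + 7p gives 11p = 275, so p* = 25.
From the demand curve, q* = 920.5 - 4(25) = 820.5.
After the shift, supply is qs = 601.5 + 7p.
New equilibrium: 319 = 11p, so p = 29 and q = 804.5.
Δp = 29 - 25 = 4.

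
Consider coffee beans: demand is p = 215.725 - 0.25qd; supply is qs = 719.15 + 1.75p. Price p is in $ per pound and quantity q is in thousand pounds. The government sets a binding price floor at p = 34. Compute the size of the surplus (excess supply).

Surplus = 51.75

In direct form, qd = 862.9 - 4p.
At p = 34: qd = 726.9 and qs = 778.65.
Surplus = qs - qd = 778.65 - 726.9 = 51.75.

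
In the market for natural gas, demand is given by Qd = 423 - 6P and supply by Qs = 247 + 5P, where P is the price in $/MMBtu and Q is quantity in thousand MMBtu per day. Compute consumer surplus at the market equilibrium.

The market clears where 423 - 6P = 247 + 5P. Rearranging, 11P = 176, hence P* = 16.
Substitute back: Q* = 423 - 6(16) = 327.
Demand choke price (Qd = 0): P = 423/6 = 70.5. Consumer surplus = ½ × (70.5 - 16) × 327 = 8910.75.

Consumer surplus = 8910.75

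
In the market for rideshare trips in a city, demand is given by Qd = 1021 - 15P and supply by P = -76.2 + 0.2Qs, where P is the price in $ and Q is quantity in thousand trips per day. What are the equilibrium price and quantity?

P* = 32, Q* = 541

Solving each curve for Q: Qs = 381 + 5P.
Equating demand and supply, 1021 - 15P = 381 + 5P gives 20P = 640, so P* = 32.
Then Q* = 1021 - 15(32) = 541.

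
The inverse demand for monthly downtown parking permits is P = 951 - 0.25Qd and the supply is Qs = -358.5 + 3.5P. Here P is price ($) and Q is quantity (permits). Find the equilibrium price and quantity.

P* = 555, Q* = 1584

Rewriting in direct form: Qd = 3804 - 4P.
At equilibrium Qd = Qs, so 3804 - 4P = -358.5 + 3.5P; collecting terms, 4162.5 = 7.5P and P* = 555.
Then Q* = 3804 - 4(555) = 1584.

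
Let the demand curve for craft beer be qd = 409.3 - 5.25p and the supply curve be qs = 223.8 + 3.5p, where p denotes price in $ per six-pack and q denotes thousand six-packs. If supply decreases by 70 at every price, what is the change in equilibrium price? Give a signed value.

Equating demand and supply, 409.3 - 5.25p = 223.8 + 3.5p gives 8.75p = 185.5, so p* = 21.2.
Plugging p* into demand: q* = 409.3 - 5.25(21.2) = 298.
After the shift, supply is qs = 153.8 + 3.5p.
Re-solving, 8.75p = 255.5 gives p = 29.2 and q = 256.
Δp = 29.2 - 21.2 = 8.

Δp = 8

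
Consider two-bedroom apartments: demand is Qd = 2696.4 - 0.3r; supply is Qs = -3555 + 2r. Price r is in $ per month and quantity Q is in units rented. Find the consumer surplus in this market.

Consumer surplus = 5896935

Set Qd = Qs: 2696.4 - 0.3r = -3555 + 2r, so 6251.4 = 2.3r and r* = 2718.
Substitute back: Q* = 2696.4 - 0.3(2718) = 1881.
Demand choke price (Qd = 0): r = 2696.4/0.3 = 8988. Consumer surplus = ½ × (8988 - 2718) × 1881 = 5896935.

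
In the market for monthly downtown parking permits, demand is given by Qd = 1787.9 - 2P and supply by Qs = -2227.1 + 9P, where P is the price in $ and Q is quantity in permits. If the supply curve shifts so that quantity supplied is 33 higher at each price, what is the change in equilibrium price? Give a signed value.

At equilibrium Qd = Qs, so 1787.9 - 2P = -2227.1 + 9P; collecting terms, 4015 = 11P and P* = 365.
Plugging P* into demand: Q* = 1787.9 - 2(365) = 1057.9.
After the shift, supply is Qs = -2194.1 + 9P.
The new intersection has 3982 = 11P, i.e. P = 362, Q = 1063.9.
ΔP = 362 - 365 = -3.

ΔP = -3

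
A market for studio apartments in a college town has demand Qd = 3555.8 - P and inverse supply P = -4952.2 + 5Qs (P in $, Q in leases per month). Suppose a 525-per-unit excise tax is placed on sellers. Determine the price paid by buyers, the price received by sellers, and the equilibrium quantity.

P_b = 2225.3, P_s = 1700.3, Q = 1330.5

In direct form, Qs = 990.44 + 0.2P.
The tax drives a wedge P_b - P_s = 525. Substituting P_s = P_b - 525 into supply: Qs = 885.44 + 0.2P_b.
Market clearing requires 3555.8 - P_b = 885.44 + 0.2P_b; hence 2670.36 = 1.2P_b and P_b = 2225.3.
So P_s = 1700.3 and the quantity traded is Q = 3555.8 - 2225.3 = 1330.5.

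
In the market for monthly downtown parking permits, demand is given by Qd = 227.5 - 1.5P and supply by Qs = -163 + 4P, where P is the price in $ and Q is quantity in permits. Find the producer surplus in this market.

At equilibrium Qd = Qs, so 227.5 - 1.5P = -163 + 4P; collecting terms, 390.5 = 5.5P and P* = 71.
Plugging P* into demand: Q* = 227.5 - 1.5(71) = 121.
Supply choke price (Qs = 0): P = 40.75. Producer surplus = ½ × (71 - 40.75) × 121 = 1830.125.

Producer surplus = 1830.125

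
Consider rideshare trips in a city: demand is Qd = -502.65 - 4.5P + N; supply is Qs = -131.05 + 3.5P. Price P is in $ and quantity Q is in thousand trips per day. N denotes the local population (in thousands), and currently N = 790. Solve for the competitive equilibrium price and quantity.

P* = 52.3, Q* = 52

With N = 790, demand is Qd = 287.35 - 4.5P.
The market clears where 287.35 - 4.5P = -131.05 + 3.5P. Rearranging, 8P = 418.4, hence P* = 52.3.
Substitute back: Q* = 287.35 - 4.5(52.3) = 52.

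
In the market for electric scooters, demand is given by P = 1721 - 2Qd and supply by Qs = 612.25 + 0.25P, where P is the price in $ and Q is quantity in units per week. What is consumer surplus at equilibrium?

Solving each curve for Q: Qd = 860.5 - 0.5P.
Equating demand and supply, 860.5 - 0.5P = 612.25 + 0.25P gives 0.75P = 248.25, so P* = 331.
Substitute back: Q* = 860.5 - 0.5(331) = 695.
Demand choke price (Qd = 0): P = 860.5/0.5 = 1721. Consumer surplus = ½ × (1721 - 331) × 695 = 483025.

Consumer surplus = 483025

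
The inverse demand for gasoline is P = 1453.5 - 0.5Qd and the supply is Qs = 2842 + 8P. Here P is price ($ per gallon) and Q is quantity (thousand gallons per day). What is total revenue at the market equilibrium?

Total revenue = 18811

Inverting to quantity form: Qd = 2907 - 2P.
Equating demand and supply, 2907 - 2P = 2842 + 8P gives 10P = 65, so P* = 6.5.
Then Q* = 2907 - 2(6.5) = 2894.
Total revenue = P* × Q* = 6.5 × 2894 = 18811.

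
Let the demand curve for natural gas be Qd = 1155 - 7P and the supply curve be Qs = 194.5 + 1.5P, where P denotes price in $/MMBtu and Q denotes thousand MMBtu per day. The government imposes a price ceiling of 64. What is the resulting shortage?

At P = 64: Qd = 707 and Qs = 290.5.
Shortage = Qd - Qs = 707 - 290.5 = 416.5.

Shortage = 416.5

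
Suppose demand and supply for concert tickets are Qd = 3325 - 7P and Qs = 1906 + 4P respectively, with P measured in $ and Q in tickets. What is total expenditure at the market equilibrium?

Total expenditure = 312438

Set Qd = Qs: 3325 - 7P = 1906 + 4P, so 1419 = 11P and P* = 129.
Substitute back: Q* = 3325 - 7(129) = 2422.
Total expenditure = P* × Q* = 129 × 2422 = 312438.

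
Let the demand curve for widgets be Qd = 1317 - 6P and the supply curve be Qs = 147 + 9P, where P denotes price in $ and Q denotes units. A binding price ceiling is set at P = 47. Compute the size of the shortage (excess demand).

With P fixed at 47, quantity demanded is 1035 and quantity supplied is 570.
Shortage = Qd - Qs = 1035 - 570 = 465.

Shortage = 465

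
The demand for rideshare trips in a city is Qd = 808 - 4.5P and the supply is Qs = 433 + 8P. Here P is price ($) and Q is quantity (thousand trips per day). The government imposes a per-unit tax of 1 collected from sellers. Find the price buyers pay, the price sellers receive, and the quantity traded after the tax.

With a tax of 1 on sellers, they supply based on the net price P_s = P_b - 1, so Qs = 425 + 8P_b.
Set Qd = Qs: 808 - 4.5P_b = 425 + 8P_b, so 383 = 12.5P_b and P_b = 30.64.
Then P_s = 30.64 - 1 = 29.64 and Q = 808 - 4.5(30.64) = 670.12.

P_b = 30.64, P_s = 29.64, Q = 670.12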